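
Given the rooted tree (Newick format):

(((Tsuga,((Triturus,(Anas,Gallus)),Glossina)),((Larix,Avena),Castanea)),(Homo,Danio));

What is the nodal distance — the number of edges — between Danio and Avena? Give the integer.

The MRCA of Danio and Avena is the root of the tree.
From Danio up to that node: 2 branches. From Avena up to the same node: 4 branches. Total: 2 + 4 = 6.

6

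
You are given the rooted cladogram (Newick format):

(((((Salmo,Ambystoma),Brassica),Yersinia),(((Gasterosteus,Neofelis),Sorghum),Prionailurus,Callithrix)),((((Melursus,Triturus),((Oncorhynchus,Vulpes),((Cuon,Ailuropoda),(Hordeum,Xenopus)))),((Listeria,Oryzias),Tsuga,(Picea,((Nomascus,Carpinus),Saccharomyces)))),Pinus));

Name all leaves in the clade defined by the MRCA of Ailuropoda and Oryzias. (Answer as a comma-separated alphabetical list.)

Tracing Ailuropoda: it sits inside (Cuon,Ailuropoda).
Tracing Oryzias: it sits inside (Listeria,Oryzias).
The smallest clade enclosing both is (((Melursus,Triturus),((Oncorhynchus,Vulpes),((Cuon,Ailuropoda),(Hordeum,Xenopus)))),((Listeria,Oryzias),Tsuga,(Picea,((Nomascus,Carpinus),Saccharomyces)))); the answer is its 15 terminal taxa in alphabetical order.

Ailuropoda, Carpinus, Cuon, Hordeum, Listeria, Melursus, Nomascus, Oncorhynchus, Oryzias, Picea, Saccharomyces, Triturus, Tsuga, Vulpes, Xenopus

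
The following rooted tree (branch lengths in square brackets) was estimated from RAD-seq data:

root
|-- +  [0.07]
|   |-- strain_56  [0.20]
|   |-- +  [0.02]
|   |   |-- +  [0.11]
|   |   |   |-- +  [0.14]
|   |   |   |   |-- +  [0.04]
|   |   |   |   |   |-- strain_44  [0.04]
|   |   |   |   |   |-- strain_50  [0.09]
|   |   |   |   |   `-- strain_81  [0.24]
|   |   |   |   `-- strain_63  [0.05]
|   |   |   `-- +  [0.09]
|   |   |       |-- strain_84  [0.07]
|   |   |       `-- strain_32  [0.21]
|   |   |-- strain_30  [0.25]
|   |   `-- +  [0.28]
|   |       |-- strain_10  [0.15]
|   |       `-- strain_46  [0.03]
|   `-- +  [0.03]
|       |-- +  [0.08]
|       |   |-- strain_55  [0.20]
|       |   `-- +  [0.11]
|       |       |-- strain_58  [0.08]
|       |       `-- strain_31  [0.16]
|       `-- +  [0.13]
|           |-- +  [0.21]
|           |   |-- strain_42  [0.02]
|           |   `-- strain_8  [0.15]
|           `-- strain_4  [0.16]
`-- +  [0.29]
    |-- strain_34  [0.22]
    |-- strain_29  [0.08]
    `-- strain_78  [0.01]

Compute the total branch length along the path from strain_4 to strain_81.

0.87

The path runs strain_4 → … → MRCA → … → strain_81; the MRCA is the node subtending (strain_56,((((strain_44,strain_50,strain_81),strain_63),(strain_84,strain_32)),strain_30,(strain_10,strain_46)),((strain_55,(strain_58,strain_31)),((strain_42,strain_8),strain_4))).
Branch lengths along that path: 0.16 + 0.13 + 0.03 + 0.02 + 0.11 + 0.14 + 0.04 + 0.24 = 0.87.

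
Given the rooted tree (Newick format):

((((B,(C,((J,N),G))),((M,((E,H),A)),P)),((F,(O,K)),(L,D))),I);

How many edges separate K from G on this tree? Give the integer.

The MRCA of K and G is the node subtending (((B,(C,((J,N),G))),((M,((E,H),A)),P)),((F,(O,K)),(L,D))).
From K up to that node: 4 branches. From G up to the same node: 5 branches. Total: 4 + 5 = 9.

9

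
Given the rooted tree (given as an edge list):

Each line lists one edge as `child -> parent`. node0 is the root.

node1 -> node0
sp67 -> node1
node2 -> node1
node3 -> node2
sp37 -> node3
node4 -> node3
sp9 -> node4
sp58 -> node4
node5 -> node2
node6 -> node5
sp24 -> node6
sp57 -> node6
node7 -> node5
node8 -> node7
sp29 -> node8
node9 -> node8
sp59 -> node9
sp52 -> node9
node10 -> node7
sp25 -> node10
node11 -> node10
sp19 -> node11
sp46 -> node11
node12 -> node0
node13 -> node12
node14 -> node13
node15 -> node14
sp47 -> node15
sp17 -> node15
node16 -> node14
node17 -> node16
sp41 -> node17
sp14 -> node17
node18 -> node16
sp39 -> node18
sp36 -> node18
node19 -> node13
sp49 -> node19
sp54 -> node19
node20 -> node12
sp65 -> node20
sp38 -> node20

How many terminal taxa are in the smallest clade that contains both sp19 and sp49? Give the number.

The MRCA of sp19 and sp49 is the root, so the clade is the entire tree.
That clade contains 22 terminal taxa: sp14, sp17, sp19, sp24, sp25, sp29, sp36, sp37, sp38, sp39, sp41, sp46, sp47, sp49, sp52, sp54, sp57, sp58, sp59, sp65, sp67, sp9.

22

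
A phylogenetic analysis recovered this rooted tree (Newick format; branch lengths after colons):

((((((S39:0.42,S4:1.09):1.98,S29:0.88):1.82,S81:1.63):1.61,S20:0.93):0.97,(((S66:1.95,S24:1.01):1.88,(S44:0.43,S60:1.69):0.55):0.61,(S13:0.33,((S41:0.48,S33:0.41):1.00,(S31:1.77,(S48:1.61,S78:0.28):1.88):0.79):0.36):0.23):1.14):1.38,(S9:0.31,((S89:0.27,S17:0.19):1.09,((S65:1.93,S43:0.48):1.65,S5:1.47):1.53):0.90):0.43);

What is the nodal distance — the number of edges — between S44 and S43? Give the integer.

The MRCA of S44 and S43 is the root of the tree.
From S44 up to that node: 5 branches. From S43 up to the same node: 5 branches. Total: 5 + 5 = 10.

10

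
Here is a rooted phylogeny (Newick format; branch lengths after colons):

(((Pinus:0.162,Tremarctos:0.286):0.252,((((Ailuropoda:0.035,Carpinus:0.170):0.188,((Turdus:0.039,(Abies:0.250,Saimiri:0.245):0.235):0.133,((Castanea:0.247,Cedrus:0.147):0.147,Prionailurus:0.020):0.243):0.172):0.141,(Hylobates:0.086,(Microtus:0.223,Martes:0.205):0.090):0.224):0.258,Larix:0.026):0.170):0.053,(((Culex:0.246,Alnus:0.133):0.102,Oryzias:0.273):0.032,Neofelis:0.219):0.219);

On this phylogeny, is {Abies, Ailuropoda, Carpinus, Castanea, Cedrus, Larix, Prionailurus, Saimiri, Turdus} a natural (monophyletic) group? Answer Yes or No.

The MRCA of the listed taxa subtends ((((Ailuropoda,Carpinus),((Turdus,(Abies,Saimiri)),((Castanea,Cedrus),Prionailurus))),(Hylobates,(Microtus,Martes))),Larix).
That clade also contains Hylobates, Martes, Microtus, which are not in the proposed group, so the group is not monophyletic.

No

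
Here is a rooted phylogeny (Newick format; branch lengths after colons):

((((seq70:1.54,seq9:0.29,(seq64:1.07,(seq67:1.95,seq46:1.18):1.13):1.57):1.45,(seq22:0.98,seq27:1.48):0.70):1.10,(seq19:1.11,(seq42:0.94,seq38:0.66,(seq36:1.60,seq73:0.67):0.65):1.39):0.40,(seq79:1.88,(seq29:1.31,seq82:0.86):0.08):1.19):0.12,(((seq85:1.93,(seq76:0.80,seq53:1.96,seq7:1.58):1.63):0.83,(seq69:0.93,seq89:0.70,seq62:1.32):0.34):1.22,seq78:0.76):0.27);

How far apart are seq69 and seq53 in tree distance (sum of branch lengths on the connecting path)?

5.69

The path runs seq69 → … → MRCA → … → seq53; the MRCA is the node subtending ((seq85,(seq76,seq53,seq7)),(seq69,seq89,seq62)).
Branch lengths along that path: 0.93 + 0.34 + 0.83 + 1.63 + 1.96 = 5.69.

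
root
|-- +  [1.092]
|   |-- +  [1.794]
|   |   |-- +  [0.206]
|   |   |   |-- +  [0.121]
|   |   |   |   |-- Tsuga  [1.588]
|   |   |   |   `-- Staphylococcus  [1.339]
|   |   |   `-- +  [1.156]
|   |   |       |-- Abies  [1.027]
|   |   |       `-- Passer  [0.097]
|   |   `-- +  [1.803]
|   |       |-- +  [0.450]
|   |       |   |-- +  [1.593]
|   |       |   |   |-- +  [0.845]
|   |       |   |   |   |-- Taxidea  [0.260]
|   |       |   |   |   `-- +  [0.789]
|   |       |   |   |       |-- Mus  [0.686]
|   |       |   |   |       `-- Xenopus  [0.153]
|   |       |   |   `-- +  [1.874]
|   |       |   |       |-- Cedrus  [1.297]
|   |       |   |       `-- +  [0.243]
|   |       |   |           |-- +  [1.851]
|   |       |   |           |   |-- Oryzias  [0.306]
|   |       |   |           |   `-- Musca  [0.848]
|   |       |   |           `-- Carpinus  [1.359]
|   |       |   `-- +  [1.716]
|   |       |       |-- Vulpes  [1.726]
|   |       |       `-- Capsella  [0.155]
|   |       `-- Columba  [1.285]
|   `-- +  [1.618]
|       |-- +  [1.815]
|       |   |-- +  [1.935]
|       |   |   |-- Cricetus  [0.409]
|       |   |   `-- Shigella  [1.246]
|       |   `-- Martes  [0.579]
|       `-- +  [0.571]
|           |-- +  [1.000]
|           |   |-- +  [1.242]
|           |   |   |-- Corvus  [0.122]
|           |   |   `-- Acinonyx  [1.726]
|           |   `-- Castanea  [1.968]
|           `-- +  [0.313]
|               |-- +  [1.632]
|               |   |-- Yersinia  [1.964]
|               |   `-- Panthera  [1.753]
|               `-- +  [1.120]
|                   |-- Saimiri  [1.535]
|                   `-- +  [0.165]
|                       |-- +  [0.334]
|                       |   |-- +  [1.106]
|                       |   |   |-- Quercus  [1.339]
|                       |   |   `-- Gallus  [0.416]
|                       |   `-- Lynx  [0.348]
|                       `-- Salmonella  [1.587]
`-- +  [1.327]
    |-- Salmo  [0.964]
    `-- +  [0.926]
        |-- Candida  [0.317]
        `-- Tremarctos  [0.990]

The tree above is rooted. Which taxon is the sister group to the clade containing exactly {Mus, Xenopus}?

Taxidea

The clade containing exactly {Mus, Xenopus} attaches to the tree at the node subtending (Taxidea,(Mus,Xenopus)).
The other lineage descending from that same node — the sister group — is the single tip Taxidea.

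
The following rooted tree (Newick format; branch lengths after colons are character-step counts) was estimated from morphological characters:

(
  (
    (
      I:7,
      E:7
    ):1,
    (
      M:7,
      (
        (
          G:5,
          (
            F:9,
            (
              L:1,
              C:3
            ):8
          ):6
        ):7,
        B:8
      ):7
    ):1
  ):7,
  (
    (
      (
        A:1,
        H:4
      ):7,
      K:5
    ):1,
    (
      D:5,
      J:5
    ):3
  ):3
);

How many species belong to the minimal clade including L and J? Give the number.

The MRCA of L and J is the root, so the clade is the entire tree.
That clade contains 13 terminal taxa: A, B, C, D, E, F, G, H, I, J, K, L, M.

13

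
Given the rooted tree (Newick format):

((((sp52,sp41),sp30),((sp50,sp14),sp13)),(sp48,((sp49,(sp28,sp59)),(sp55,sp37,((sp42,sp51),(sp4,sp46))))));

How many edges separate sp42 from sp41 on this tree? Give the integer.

The MRCA of sp42 and sp41 is the root of the tree.
From sp42 up to that node: 6 branches. From sp41 up to the same node: 4 branches. Total: 6 + 4 = 10.

10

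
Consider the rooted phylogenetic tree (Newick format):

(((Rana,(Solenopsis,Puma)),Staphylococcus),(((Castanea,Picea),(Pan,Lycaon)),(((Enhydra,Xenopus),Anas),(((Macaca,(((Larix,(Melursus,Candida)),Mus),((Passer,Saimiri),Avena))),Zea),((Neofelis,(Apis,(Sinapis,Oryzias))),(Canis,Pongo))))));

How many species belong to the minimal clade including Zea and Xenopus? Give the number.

18

The MRCA of Zea and Xenopus is the node subtending (((Enhydra,Xenopus),Anas),(((Macaca,(((Larix,(Melursus,Candida)),Mus),((Passer,Saimiri),Avena))),Zea),((Neofelis,(Apis,(Sinapis,Oryzias))),(Canis,Pongo)))).
That clade contains 18 terminal taxa: Anas, Apis, Avena, Candida, Canis, Enhydra, Larix, Macaca, Melursus, Mus, Neofelis, Oryzias, Passer, Pongo, Saimiri, Sinapis, Xenopus, Zea.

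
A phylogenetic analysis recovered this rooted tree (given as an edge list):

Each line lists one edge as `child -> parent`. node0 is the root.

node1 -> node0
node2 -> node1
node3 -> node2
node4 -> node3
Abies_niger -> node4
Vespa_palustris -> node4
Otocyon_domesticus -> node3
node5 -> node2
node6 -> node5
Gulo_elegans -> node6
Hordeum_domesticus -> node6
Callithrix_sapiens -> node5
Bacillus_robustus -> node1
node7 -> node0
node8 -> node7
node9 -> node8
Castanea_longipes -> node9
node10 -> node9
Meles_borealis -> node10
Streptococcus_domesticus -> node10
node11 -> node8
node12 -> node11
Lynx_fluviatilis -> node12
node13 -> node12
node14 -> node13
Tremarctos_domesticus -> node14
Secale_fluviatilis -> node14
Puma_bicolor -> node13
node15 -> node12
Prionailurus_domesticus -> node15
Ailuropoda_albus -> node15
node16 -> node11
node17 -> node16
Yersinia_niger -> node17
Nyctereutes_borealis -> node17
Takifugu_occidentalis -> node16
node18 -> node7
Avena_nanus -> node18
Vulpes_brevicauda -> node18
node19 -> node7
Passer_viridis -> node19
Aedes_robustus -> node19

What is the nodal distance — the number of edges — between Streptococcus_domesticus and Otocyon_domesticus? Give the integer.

The MRCA of Streptococcus_domesticus and Otocyon_domesticus is the root of the tree.
From Streptococcus_domesticus up to that node: 5 branches. From Otocyon_domesticus up to the same node: 4 branches. Total: 5 + 4 = 9.

9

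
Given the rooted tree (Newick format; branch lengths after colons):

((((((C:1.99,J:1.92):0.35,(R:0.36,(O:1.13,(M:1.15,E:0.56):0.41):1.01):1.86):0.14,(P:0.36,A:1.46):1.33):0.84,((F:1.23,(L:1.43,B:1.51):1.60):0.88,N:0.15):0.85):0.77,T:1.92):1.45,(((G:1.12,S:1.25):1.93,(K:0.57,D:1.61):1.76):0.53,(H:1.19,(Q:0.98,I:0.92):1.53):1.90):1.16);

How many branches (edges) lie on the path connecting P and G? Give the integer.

The MRCA of P and G is the root of the tree.
From P up to that node: 5 branches. From G up to the same node: 4 branches. Total: 5 + 4 = 9.

9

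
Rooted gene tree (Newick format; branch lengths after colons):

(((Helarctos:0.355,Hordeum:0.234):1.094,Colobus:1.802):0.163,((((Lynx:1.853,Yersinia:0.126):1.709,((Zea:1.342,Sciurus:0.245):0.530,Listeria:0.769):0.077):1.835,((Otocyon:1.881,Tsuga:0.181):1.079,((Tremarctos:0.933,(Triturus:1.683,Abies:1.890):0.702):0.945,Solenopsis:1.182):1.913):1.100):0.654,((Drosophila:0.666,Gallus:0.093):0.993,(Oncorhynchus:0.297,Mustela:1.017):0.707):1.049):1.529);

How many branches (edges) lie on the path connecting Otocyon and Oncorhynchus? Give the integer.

7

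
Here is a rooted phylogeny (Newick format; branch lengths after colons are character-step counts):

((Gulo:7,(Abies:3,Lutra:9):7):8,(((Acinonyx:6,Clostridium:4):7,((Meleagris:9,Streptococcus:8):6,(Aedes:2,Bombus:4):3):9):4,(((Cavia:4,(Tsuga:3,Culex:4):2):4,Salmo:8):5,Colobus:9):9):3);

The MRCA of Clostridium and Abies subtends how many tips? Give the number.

14

The MRCA of Clostridium and Abies is the root, so the clade is the entire tree.
That clade contains 14 terminal taxa: Abies, Acinonyx, Aedes, Bombus, Cavia, Clostridium, Colobus, Culex, Gulo, Lutra, Meleagris, Salmo, Streptococcus, Tsuga.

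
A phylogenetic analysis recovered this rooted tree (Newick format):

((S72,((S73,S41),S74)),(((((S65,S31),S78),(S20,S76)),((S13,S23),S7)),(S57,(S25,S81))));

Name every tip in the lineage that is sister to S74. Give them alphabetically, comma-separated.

S41, S73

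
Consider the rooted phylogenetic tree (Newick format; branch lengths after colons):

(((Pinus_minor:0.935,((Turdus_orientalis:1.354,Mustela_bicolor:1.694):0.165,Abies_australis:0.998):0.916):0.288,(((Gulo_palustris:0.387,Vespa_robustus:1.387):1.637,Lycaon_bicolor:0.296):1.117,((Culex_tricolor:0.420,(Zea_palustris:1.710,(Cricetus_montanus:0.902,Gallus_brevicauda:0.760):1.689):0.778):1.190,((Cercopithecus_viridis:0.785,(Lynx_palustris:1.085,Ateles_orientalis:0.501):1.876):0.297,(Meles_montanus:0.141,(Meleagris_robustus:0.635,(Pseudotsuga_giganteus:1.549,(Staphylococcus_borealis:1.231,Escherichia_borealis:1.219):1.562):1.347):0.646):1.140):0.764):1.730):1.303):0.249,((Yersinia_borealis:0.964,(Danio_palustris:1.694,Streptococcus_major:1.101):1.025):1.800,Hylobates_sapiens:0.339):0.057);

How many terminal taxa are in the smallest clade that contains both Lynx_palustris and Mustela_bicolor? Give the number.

19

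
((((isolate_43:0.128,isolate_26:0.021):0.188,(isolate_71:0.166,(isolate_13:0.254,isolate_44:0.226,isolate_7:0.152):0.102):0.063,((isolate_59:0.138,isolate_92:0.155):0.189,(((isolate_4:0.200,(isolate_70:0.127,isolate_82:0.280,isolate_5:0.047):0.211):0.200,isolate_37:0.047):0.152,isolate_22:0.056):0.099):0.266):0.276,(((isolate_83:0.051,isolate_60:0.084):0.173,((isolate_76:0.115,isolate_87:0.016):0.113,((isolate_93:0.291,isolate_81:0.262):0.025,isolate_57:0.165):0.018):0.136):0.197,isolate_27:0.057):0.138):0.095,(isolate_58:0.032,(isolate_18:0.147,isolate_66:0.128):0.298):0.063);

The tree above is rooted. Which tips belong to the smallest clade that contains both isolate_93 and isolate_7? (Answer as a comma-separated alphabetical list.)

Tracing isolate_93: it sits inside (isolate_93,isolate_81).
Tracing isolate_7: it sits inside (isolate_13,isolate_44,isolate_7).
The smallest clade enclosing both is (((isolate_43,isolate_26),(isolate_71,(isolate_13,isolate_44,isolate_7)),((isolate_59,isolate_92),(((isolate_4,(isolate_70,isolate_82,isolate_5)),isolate_37),isolate_22))),(((isolate_83,isolate_60),((isolate_76,isolate_87),((isolate_93,isolate_81),isolate_57))),isolate_27)); the answer is its 22 terminal taxa in alphabetical order.

isolate_13, isolate_22, isolate_26, isolate_27, isolate_37, isolate_4, isolate_43, isolate_44, isolate_5, isolate_57, isolate_59, isolate_60, isolate_7, isolate_70, isolate_71, isolate_76, isolate_81, isolate_82, isolate_83, isolate_87, isolate_92, isolate_93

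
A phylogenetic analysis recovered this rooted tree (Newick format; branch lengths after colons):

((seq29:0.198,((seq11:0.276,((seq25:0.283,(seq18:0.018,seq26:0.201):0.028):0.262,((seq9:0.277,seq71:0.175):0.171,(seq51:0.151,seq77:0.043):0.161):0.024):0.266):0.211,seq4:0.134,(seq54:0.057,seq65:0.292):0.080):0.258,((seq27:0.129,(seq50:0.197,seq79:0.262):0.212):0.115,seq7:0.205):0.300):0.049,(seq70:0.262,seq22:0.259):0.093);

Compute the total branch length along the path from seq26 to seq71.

0.861

The path runs seq26 → … → MRCA → … → seq71; the MRCA is the node subtending ((seq25,(seq18,seq26)),((seq9,seq71),(seq51,seq77))).
Branch lengths along that path: 0.201 + 0.028 + 0.262 + 0.024 + 0.171 + 0.175 = 0.861.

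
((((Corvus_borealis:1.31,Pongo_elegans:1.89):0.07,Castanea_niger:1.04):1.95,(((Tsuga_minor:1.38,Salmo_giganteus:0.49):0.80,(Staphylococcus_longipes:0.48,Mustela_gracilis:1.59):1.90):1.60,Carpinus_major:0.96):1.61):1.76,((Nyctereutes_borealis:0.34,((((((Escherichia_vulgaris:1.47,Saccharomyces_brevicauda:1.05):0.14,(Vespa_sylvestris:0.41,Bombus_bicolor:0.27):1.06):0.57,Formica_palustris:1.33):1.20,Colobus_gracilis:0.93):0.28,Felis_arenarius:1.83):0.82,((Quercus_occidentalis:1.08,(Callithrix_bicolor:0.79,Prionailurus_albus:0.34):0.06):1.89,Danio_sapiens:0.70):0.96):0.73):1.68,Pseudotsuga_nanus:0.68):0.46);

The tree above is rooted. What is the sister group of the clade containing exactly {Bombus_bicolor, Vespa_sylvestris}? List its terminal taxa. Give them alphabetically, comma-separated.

Escherichia_vulgaris, Saccharomyces_brevicauda

The clade containing exactly {Bombus_bicolor, Vespa_sylvestris} attaches to the tree at the node subtending ((Escherichia_vulgaris,Saccharomyces_brevicauda),(Vespa_sylvestris,Bombus_bicolor)).
The other lineage descending from that same node — the sister group — is (Escherichia_vulgaris,Saccharomyces_brevicauda); its 2 tips in alphabetical order are the answer.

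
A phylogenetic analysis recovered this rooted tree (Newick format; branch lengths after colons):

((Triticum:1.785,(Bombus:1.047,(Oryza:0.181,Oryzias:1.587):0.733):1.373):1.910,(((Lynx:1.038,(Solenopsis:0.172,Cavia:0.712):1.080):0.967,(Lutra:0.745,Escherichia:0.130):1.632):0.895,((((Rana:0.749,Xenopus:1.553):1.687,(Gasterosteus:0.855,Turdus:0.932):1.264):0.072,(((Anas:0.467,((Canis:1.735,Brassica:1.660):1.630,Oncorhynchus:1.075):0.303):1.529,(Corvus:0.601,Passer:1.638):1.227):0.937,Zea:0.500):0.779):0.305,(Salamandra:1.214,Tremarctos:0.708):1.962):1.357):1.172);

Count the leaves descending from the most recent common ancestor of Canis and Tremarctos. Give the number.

The MRCA of Canis and Tremarctos is the node subtending ((((Rana,Xenopus),(Gasterosteus,Turdus)),(((Anas,((Canis,Brassica),Oncorhynchus)),(Corvus,Passer)),Zea)),(Salamandra,Tremarctos)).
That clade contains 13 terminal taxa: Anas, Brassica, Canis, Corvus, Gasterosteus, Oncorhynchus, Passer, Rana, Salamandra, Tremarctos, Turdus, Xenopus, Zea.

13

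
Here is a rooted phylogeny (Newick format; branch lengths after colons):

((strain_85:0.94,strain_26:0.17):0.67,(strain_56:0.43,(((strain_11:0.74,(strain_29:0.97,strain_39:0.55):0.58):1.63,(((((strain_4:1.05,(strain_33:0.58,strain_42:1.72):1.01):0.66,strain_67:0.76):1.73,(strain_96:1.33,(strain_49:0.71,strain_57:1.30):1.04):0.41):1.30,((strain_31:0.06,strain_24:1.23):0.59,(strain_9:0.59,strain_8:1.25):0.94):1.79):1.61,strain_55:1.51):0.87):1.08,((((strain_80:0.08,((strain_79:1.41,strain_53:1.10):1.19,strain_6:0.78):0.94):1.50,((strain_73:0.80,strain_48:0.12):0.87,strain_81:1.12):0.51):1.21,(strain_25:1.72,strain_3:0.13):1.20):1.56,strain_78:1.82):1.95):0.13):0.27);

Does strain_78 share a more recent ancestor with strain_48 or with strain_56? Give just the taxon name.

strain_48

The MRCA of strain_78 and strain_48 subtends ((((strain_80,((strain_79,strain_53),strain_6)),((strain_73,strain_48),strain_81)),(strain_25,strain_3)),strain_78) (10 taxa).
The MRCA of strain_78 and strain_56 subtends (strain_56,(((strain_11,(strain_29,strain_39)),(((((strain_4,(strain_33,strain_42)),strain_67),(strain_96,(strain_49,strain_57))),((strain_31,strain_24),(strain_9,strain_8))),strain_55)),((((strain_80,((strain_79,strain_53),strain_6)),((strain_73,strain_48),strain_81)),(strain_25,strain_3)),strain_78))) (26 taxa).
The first is nested inside the second, so strain_78 shares a more recent common ancestor with strain_48.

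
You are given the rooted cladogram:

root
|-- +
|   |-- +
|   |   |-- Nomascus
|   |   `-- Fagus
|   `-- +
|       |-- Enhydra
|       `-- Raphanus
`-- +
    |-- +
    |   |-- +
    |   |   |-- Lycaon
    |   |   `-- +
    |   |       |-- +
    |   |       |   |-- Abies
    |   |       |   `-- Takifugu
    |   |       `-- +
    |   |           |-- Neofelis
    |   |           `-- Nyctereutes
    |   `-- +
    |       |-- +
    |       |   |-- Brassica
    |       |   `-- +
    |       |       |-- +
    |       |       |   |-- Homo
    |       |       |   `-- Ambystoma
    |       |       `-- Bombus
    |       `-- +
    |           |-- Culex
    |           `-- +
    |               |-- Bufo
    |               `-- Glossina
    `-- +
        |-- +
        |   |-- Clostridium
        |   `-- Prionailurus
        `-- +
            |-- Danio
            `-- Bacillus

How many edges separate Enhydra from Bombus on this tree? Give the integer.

9

The MRCA of Enhydra and Bombus is the root of the tree.
From Enhydra up to that node: 3 branches. From Bombus up to the same node: 6 branches. Total: 3 + 6 = 9.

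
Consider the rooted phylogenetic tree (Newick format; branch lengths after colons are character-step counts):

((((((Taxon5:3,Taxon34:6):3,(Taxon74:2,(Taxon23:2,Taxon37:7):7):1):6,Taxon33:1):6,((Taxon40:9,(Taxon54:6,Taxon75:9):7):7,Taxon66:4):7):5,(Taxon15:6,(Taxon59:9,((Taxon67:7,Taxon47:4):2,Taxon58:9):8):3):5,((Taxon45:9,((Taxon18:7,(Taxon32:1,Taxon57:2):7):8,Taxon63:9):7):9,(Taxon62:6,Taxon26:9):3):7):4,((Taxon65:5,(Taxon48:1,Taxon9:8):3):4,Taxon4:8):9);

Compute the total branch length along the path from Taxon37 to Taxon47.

54

The path runs Taxon37 → … → MRCA → … → Taxon47; the MRCA is the node subtending (((((Taxon5,Taxon34),(Taxon74,(Taxon23,Taxon37))),Taxon33),((Taxon40,(Taxon54,Taxon75)),Taxon66)),(Taxon15,(Taxon59,((Taxon67,Taxon47),Taxon58))),((Taxon45,((Taxon18,(Taxon32,Taxon57)),Taxon63)),(Taxon62,Taxon26))).
Branch lengths along that path: 7 + 7 + 1 + 6 + 6 + 5 + 5 + 3 + 8 + 2 + 4 = 54.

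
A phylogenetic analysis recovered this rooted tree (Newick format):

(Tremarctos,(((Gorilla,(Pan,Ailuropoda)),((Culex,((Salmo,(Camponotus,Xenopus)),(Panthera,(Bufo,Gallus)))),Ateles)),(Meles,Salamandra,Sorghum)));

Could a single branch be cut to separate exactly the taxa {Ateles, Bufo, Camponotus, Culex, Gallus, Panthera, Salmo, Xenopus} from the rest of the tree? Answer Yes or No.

Yes

The most recent common ancestor of these taxa subtends ((Culex,((Salmo,(Camponotus,Xenopus)),(Panthera,(Bufo,Gallus)))),Ateles).
That clade has exactly 8 tips — every listed taxon and nothing else — so the group is monophyletic.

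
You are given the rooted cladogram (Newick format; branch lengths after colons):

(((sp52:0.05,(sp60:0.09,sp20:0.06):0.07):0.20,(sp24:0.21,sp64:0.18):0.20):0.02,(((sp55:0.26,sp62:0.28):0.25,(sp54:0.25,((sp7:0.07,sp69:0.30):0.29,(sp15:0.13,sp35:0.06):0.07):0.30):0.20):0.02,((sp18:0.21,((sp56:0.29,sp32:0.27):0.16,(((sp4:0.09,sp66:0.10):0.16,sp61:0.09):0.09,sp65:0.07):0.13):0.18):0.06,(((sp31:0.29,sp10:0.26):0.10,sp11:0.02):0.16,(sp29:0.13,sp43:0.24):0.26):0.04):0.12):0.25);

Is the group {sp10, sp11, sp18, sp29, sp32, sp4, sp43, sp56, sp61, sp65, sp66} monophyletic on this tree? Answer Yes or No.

No

The MRCA of the listed taxa subtends ((sp18,((sp56,sp32),(((sp4,sp66),sp61),sp65))),(((sp31,sp10),sp11),(sp29,sp43))).
That clade also contains sp31, which is not in the proposed group, so the group is not monophyletic.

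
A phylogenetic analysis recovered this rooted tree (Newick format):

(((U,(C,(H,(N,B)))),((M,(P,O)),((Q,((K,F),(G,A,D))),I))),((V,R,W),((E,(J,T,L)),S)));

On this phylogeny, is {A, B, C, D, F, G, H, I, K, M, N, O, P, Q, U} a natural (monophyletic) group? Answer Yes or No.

Yes

The most recent common ancestor of these taxa subtends ((U,(C,(H,(N,B)))),((M,(P,O)),((Q,((K,F),(G,A,D))),I))).
That clade has exactly 15 tips — every listed taxon and nothing else — so the group is monophyletic.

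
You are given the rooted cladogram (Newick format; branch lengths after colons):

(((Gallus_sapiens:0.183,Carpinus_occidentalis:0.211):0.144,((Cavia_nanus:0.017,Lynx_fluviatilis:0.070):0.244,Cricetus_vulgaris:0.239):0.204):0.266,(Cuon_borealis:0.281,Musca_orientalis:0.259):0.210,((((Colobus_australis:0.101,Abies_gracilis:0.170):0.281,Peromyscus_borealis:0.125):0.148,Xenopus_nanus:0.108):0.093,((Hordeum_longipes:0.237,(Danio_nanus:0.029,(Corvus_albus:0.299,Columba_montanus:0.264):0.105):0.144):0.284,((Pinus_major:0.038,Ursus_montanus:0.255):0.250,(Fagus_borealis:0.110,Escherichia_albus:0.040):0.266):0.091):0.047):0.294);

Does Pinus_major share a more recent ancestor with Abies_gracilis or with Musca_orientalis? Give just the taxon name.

The MRCA of Pinus_major and Abies_gracilis subtends ((((Colobus_australis,Abies_gracilis),Peromyscus_borealis),Xenopus_nanus),((Hordeum_longipes,(Danio_nanus,(Corvus_albus,Columba_montanus))),((Pinus_major,Ursus_montanus),(Fagus_borealis,Escherichia_albus)))) (12 taxa).
The MRCA of Pinus_major and Musca_orientalis is the root, subtending the entire tree (19 taxa).
The first is nested inside the second, so Pinus_major shares a more recent common ancestor with Abies_gracilis.

Abies_gracilis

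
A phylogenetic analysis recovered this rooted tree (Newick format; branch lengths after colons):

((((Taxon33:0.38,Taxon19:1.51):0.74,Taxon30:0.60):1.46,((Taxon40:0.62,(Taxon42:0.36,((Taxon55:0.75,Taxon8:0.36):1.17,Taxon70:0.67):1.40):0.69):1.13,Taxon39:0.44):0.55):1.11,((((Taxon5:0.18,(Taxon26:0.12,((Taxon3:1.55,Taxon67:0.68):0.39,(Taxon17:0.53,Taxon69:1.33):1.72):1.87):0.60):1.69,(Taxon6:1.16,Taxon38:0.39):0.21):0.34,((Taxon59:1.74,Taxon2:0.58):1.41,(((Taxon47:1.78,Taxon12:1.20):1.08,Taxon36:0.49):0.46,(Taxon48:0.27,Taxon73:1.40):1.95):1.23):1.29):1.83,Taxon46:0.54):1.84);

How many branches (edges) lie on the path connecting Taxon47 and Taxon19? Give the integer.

The MRCA of Taxon47 and Taxon19 is the root of the tree.
From Taxon47 up to that node: 7 branches. From Taxon19 up to the same node: 4 branches. Total: 7 + 4 = 11.

11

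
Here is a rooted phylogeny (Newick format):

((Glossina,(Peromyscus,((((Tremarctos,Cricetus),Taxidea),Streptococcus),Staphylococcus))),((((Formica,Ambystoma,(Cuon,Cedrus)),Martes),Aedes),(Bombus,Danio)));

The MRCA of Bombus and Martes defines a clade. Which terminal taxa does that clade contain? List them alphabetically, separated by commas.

Tracing Bombus: it sits inside (Bombus,Danio).
Tracing Martes: it sits inside ((Formica,Ambystoma,(Cuon,Cedrus)),Martes).
The smallest clade enclosing both is ((((Formica,Ambystoma,(Cuon,Cedrus)),Martes),Aedes),(Bombus,Danio)); the answer is its 8 terminal taxa in alphabetical order.

Aedes, Ambystoma, Bombus, Cedrus, Cuon, Danio, Formica, Martes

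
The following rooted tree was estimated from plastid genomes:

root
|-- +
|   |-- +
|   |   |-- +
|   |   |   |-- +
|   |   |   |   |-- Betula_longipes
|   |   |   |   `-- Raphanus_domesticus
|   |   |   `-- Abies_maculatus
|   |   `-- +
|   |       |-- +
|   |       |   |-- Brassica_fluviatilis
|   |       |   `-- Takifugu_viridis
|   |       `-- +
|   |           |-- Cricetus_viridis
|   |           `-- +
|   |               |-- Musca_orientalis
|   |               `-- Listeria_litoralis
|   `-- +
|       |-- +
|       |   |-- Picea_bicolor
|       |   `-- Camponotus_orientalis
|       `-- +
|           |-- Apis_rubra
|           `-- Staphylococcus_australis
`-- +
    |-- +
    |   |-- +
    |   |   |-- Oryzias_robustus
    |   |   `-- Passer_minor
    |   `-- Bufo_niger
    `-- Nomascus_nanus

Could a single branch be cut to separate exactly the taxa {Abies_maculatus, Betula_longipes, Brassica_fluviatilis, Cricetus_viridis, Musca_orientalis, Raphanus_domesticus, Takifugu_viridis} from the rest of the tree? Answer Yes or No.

No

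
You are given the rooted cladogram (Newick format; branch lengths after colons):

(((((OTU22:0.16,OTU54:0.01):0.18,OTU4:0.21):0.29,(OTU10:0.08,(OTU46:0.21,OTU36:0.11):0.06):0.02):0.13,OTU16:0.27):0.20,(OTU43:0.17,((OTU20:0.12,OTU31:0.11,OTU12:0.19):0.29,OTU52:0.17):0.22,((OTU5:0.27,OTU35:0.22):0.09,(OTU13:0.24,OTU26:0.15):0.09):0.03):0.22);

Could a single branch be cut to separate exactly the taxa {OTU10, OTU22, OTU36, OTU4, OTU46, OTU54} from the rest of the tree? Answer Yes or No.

Yes

The most recent common ancestor of these taxa subtends (((OTU22,OTU54),OTU4),(OTU10,(OTU46,OTU36))).
That clade has exactly 6 tips — every listed taxon and nothing else — so the group is monophyletic.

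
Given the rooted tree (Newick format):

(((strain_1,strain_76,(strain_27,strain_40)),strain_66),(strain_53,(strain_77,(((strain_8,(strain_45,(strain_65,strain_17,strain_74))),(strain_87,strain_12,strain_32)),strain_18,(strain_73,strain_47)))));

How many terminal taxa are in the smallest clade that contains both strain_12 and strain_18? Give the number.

11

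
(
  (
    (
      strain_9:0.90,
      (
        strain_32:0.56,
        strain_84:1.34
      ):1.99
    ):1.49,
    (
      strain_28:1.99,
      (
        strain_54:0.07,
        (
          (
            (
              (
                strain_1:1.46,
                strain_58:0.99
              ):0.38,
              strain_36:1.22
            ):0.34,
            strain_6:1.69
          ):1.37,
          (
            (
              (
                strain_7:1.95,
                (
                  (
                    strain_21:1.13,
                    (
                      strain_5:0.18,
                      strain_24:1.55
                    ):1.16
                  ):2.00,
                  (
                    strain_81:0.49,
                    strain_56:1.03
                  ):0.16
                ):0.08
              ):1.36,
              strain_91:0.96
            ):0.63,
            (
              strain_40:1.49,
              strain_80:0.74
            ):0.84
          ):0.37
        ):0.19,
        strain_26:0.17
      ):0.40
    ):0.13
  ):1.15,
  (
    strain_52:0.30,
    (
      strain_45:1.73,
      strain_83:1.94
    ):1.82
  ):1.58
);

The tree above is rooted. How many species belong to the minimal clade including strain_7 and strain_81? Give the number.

The MRCA of strain_7 and strain_81 is the node subtending (strain_7,((strain_21,(strain_5,strain_24)),(strain_81,strain_56))).
That clade contains 6 terminal taxa: strain_21, strain_24, strain_5, strain_56, strain_7, strain_81.

6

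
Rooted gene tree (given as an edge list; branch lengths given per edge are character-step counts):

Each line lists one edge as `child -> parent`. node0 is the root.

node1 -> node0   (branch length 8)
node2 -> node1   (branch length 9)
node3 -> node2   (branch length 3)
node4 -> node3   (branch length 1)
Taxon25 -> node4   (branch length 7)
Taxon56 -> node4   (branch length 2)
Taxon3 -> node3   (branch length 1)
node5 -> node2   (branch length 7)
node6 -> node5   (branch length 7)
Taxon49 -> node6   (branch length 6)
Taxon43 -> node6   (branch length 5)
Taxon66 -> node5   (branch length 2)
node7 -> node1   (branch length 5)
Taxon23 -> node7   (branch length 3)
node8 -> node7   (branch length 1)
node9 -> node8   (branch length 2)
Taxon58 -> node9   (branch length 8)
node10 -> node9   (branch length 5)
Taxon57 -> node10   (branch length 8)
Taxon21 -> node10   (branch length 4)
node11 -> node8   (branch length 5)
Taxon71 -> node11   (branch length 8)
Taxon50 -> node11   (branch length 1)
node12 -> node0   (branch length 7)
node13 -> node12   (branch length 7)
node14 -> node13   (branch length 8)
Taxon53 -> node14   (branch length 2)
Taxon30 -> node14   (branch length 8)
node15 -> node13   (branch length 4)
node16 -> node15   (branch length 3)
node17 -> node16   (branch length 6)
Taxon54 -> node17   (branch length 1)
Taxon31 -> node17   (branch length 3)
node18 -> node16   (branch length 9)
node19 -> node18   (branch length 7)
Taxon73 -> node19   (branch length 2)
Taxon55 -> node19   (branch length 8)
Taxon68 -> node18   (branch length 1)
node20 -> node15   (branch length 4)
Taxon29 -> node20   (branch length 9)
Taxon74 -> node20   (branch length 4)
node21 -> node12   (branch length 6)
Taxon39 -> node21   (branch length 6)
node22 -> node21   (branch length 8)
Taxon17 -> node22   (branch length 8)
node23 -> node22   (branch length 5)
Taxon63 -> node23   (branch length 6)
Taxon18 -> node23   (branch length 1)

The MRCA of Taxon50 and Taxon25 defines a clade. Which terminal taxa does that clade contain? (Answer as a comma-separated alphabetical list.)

Taxon21, Taxon23, Taxon25, Taxon3, Taxon43, Taxon49, Taxon50, Taxon56, Taxon57, Taxon58, Taxon66, Taxon71

Tracing Taxon50: it sits inside (Taxon71,Taxon50).
Tracing Taxon25: it sits inside (Taxon25,Taxon56).
The smallest clade enclosing both is ((((Taxon25,Taxon56),Taxon3),((Taxon49,Taxon43),Taxon66)),(Taxon23,((Taxon58,(Taxon57,Taxon21)),(Taxon71,Taxon50)))); the answer is its 12 terminal taxa in alphabetical order.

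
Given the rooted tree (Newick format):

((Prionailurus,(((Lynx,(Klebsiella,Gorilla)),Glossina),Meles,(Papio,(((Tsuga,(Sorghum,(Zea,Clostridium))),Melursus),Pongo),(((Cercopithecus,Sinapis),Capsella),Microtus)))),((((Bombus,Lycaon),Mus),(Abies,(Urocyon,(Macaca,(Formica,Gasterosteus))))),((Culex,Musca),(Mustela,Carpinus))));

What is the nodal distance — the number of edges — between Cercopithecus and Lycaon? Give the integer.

The MRCA of Cercopithecus and Lycaon is the root of the tree.
From Cercopithecus up to that node: 7 branches. From Lycaon up to the same node: 5 branches. Total: 7 + 5 = 12.

12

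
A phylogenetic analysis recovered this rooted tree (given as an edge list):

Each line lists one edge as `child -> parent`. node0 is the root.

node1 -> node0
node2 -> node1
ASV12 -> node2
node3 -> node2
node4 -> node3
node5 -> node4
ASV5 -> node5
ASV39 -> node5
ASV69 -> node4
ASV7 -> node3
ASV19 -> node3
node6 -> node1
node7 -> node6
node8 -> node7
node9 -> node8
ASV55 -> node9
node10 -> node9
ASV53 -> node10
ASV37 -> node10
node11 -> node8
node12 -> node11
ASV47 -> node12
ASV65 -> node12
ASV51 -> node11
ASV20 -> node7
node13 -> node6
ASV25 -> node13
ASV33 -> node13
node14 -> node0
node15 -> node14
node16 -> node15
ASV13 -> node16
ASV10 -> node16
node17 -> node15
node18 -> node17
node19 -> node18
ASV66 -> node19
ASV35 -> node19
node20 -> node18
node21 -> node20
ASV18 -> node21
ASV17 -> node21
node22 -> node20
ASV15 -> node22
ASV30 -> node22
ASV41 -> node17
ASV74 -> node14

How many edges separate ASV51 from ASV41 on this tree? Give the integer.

The MRCA of ASV51 and ASV41 is the root of the tree.
From ASV51 up to that node: 6 branches. From ASV41 up to the same node: 4 branches. Total: 6 + 4 = 10.

10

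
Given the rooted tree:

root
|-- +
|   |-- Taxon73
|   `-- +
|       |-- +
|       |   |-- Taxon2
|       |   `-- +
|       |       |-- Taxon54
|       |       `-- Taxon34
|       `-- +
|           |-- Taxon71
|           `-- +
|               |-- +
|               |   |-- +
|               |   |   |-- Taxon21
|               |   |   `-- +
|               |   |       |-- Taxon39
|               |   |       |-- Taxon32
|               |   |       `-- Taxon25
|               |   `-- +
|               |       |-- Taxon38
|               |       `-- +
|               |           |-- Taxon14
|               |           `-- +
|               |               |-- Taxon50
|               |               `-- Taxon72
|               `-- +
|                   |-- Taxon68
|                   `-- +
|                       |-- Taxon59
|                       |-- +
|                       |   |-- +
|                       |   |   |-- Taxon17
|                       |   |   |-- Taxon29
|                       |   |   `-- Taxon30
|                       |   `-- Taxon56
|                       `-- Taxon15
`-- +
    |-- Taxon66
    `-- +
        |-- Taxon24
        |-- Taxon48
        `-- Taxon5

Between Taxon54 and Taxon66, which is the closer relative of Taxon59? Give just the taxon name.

The MRCA of Taxon59 and Taxon54 subtends ((Taxon2,(Taxon54,Taxon34)),(Taxon71,(((Taxon21,(Taxon39,Taxon32,Taxon25)),(Taxon38,(Taxon14,(Taxon50,Taxon72)))),(Taxon68,(Taxon59,((Taxon17,Taxon29,Taxon30),Taxon56),Taxon15))))) (19 taxa).
The MRCA of Taxon59 and Taxon66 is the root, subtending the entire tree (24 taxa).
The first is nested inside the second, so Taxon59 shares a more recent common ancestor with Taxon54.

Taxon54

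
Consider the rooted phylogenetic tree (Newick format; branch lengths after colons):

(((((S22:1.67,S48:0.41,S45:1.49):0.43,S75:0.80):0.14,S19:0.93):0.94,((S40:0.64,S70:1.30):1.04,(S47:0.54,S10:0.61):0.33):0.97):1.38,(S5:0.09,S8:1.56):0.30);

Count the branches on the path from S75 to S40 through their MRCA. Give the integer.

6

The MRCA of S75 and S40 is the node subtending ((((S22,S48,S45),S75),S19),((S40,S70),(S47,S10))).
From S75 up to that node: 3 branches. From S40 up to the same node: 3 branches. Total: 3 + 3 = 6.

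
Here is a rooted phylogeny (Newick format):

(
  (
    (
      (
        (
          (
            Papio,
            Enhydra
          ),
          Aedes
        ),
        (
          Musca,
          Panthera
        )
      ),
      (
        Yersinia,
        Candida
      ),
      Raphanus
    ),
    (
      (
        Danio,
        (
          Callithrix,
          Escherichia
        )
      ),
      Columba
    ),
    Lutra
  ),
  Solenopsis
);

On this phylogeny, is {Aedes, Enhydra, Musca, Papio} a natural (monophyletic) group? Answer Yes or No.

No

The MRCA of the listed taxa subtends (((Papio,Enhydra),Aedes),(Musca,Panthera)).
That clade also contains Panthera, which is not in the proposed group, so the group is not monophyletic.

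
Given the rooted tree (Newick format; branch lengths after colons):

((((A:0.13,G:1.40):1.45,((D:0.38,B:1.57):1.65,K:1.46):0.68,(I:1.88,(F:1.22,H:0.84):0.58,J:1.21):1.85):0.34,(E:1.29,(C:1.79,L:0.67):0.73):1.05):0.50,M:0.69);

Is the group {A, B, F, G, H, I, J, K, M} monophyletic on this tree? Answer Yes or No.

No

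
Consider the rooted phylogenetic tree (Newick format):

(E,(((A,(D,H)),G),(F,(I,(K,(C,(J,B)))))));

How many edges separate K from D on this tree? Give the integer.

8

The MRCA of K and D is the node subtending (((A,(D,H)),G),(F,(I,(K,(C,(J,B)))))).
From K up to that node: 4 branches. From D up to the same node: 4 branches. Total: 4 + 4 = 8.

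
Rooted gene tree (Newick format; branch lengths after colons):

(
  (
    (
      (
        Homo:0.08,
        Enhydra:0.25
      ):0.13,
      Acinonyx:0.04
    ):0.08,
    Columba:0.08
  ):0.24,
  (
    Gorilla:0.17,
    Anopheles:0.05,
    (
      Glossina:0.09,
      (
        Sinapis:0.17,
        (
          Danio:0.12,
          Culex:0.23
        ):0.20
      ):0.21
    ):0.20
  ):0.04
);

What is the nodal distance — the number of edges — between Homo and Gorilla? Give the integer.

6

The MRCA of Homo and Gorilla is the root of the tree.
From Homo up to that node: 4 branches. From Gorilla up to the same node: 2 branches. Total: 4 + 2 = 6.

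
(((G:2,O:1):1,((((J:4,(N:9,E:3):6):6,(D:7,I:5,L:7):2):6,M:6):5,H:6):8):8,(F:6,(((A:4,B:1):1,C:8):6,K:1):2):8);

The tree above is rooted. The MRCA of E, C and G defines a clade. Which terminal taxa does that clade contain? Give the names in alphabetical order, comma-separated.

A, B, C, D, E, F, G, H, I, J, K, L, M, N, O

Tracing E: it sits inside (N,E).
Tracing C: it sits inside ((A,B),C).
Tracing G: it sits inside (G,O).
The smallest clade enclosing all 3 is the whole tree (their MRCA is the root), so the answer is all 15 tips in alphabetical order.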